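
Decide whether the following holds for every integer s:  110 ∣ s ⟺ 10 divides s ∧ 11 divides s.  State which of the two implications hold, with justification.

Equivalent; both directions hold.

Forward direction. If 110 ∣ s, write s = 110q. Since 110 = 11·10, s = 10·(11q), so 10 ∣ s; and since 110 = 10·11, s = 11·(10q), so 11 ∣ s.

Converse. Suppose 10 ∣ s and 11 ∣ s. Any common multiple of 10 and 11 is a multiple of their lcm; here gcd(10, 11) = 1, so lcm(10, 11) = 10·11 = 110, so 110 ∣ s.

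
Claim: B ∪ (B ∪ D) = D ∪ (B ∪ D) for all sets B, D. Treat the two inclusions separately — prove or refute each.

Forward inclusion. Let x ∈ B ∪ (B ∪ D). Then either x ∈ B and x ∉ D; or x ∈ D and x ∉ B; or x ∈ B ∩ D. In each case x ∈ D ∪ (B ∪ D), so B ∪ (B ∪ D) ⊆ D ∪ (B ∪ D).

Reverse inclusion. Let x ∈ D ∪ (B ∪ D). Then either x ∈ B and x ∉ D; or x ∈ D and x ∉ B; or x ∈ B ∩ D. In each case x ∈ B ∪ (B ∪ D), so D ∪ (B ∪ D) ⊆ B ∪ (B ∪ D).

Both inclusions hold; the sets are equal.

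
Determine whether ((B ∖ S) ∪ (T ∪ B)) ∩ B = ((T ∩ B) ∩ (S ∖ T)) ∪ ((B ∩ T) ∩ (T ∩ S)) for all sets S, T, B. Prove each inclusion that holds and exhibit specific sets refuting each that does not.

The sets are not equal: only the reverse inclusion holds.

(⊇) Let x ∈ ((T ∩ B) ∩ (S ∖ T)) ∪ ((B ∩ T) ∩ (T ∩ S)). Then x ∈ S ∩ T ∩ B, from which x ∈ ((B ∖ S) ∪ (T ∪ B)) ∩ B.

(⊆) This inclusion fails. Take S = ∅, T = ∅, B = {1}; then 1 ∈ ((B ∖ S) ∪ (T ∪ B)) ∩ B but 1 ∉ ((T ∩ B) ∩ (S ∖ T)) ∪ ((B ∩ T) ∩ (T ∩ S)).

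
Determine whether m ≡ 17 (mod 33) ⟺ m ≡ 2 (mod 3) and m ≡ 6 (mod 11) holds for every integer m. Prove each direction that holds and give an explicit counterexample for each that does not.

(→) Suppose m ≡ 17 (mod 33); write m = 33j + 17. Since 3 ∣ 33, reducing mod 3 gives m ≡ 17 ≡ 2 (mod 3); since 11 ∣ 33, reducing mod 11 gives m ≡ 17 ≡ 6 (mod 11).

(←) Conversely, if m ≡ 2 (mod 3) and m ≡ 6 (mod 11), then by the Chinese remainder theorem m ≡ 17 (mod 33). This is exactly m ≡ 17 (mod 33).

The biconditional holds.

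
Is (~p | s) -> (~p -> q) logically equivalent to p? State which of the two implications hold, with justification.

(⇒) This fails. Under s = F, q = T, p = F, the left side is true but the right side is false.

(⇐) Assume the antecedent. If s is true, the antecedent forces (s = T, q = F, p = T) or (s = T, q = T, p = T), and (~p | s) -> (~p -> q) holds there. If s is false, the antecedent forces (s = F, q = F, p = T) or (s = F, q = T, p = T), and (~p | s) -> (~p -> q) holds there. Either way (~p | s) -> (~p -> q) holds.

Only the converse holds.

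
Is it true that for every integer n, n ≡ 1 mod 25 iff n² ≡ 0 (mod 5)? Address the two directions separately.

Both directions fail.

[⇒] This fails: take n = 1. Then 1 ≡ 1 (mod 25), but 1² = 1 ≡ 1 (mod 5), not 0.

[⇐] This fails: take n = 0. Then 0² = 0 ≡ 0 (mod 5), yet 0 ≡ 0 (mod 25), not 1.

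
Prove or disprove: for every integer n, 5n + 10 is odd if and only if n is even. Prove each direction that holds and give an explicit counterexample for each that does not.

(→) This fails: n = 1 gives 5n + 10 = 15, which is odd, but 1 is odd, not even.

(←) This also fails: n = 0 is even, but 5n + 10 = 10 is even, not odd.

(⇒) fails and (⇐) fails.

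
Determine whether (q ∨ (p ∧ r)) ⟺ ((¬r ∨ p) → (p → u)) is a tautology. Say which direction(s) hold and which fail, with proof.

Neither direction holds.

Forward direction. This fails. Under u = F, q = T, r = F, p = T, the left side is true but the right side is false.

Converse. This fails. Under u = F, q = F, r = F, p = F, the left side is false but the right side is true.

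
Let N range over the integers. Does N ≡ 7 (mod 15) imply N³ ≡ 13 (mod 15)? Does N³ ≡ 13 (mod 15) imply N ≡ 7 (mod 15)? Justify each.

The biconditional holds.

[⇒] Suppose N ≡ 7 (mod 15). Write N = 15j + 7. Then (15j + 7)³ = 3375j³ + 4725j² + 2205j + 343 = 15(225j³ + 315j² + 147j + 22) + 13, so N³ ≡ 13 (mod 15).

[⇐] Conversely, suppose N³ ≡ 13 (mod 15). The only residue r in {0, …, 14} with r³ ≡ 13 (mod 15) is r = 7, so N ≡ 7 (mod 15).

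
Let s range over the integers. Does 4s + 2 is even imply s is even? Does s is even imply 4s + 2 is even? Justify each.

(⇐) Suppose s is even. Since 4 is even, 4s is even for every s, so 4s + 2 has the same parity as 2, which is even. Hence 4s + 2 is even.

(⇒) This fails: take s = 1. Then 4s + 2 = 6, which is even, yet s = 1 is odd, not even.

Not equivalent: only (⇐) holds.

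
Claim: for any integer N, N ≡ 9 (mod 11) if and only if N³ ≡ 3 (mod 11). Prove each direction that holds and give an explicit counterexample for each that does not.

Both directions hold; the statement is true.

(⇐) Suppose N³ ≡ 3 (mod 11). The only residue r in {0, …, 10} with r³ ≡ 3 (mod 11) is r = 9, so N ≡ 9 (mod 11).

(⇒) Suppose N ≡ 9 (mod 11). Write N = 11j + 9. Then (11j + 9)³ = 1331j³ + 3267j² + 2673j + 729 = 11(121j³ + 297j² + 243j + 66) + 3, so N³ ≡ 3 (mod 11).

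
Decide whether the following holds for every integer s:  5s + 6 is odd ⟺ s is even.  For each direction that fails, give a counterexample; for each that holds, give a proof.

(⇒) This fails: s = 3 gives 5s + 6 = 21, which is odd, but 3 is odd, not even.

(⇐) This also fails: s = 4 is even, but 5s + 6 = 26 is even, not odd.

Neither direction holds.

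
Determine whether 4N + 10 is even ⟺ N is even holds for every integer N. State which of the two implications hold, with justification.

Only the converse holds.

(→) This fails: take N = 3. Then 4N + 10 = 22, which is even, yet N = 3 is odd, not even.

(←) Suppose N is even. Since 4 is even, 4N is even for every N, so 4N + 10 has the same parity as 10, which is even. Hence 4N + 10 is even.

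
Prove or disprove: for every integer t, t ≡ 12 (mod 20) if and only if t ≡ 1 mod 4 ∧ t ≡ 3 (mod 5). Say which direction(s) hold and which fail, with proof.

Both directions fail.

[⇒] This fails: t = 12 gives 12 ≡ 12 (mod 20) but 12 ≡ 0 (mod 4), so the conjunction on the right does not hold.

[⇐] This fails: t = 13 satisfies both congruences on the right (13 ≡ 1 mod 4 and 13 ≡ 3 mod 5) yet 13 ≡ 13 (mod 20), not 12.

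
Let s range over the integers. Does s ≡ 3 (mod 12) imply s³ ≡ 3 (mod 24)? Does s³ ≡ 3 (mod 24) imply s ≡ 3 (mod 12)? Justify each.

(→) This fails: take s = 15. Then 15 ≡ 3 (mod 12), but 15³ = 3375 ≡ 15 (mod 24), not 3.

(←) Conversely, the residues r modulo 24 with r³ ≡ 3 (mod 24) are exactly {3}, and each is ≡ 3 (mod 12).

(⇒) fails; (⇐) holds.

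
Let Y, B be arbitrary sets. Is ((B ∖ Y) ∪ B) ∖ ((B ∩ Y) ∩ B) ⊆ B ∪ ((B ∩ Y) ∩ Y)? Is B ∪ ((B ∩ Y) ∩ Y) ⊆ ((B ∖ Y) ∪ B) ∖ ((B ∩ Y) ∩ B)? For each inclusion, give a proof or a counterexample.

Reverse inclusion. This inclusion fails. Take Y = {1}, B = {1}; then 1 ∈ B ∪ ((B ∩ Y) ∩ Y) but 1 ∉ ((B ∖ Y) ∪ B) ∖ ((B ∩ Y) ∩ B).

Forward inclusion. Let x ∈ ((B ∖ Y) ∪ B) ∖ ((B ∩ Y) ∩ B). Then x ∈ B and x ∉ Y, from which x ∈ B ∪ ((B ∩ Y) ∩ Y).

(⊆) holds; (⊇) fails.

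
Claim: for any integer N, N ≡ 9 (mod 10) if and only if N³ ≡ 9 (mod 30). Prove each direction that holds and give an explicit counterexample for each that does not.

(⇒) fails; (⇐) holds.

(⟸) The residues r modulo 30 with r³ ≡ 9 (mod 30) are exactly {9}, and each is ≡ 9 (mod 10).

(⟹) This fails: take N = 19. Then 19 ≡ 9 (mod 10), but 19³ = 6859 ≡ 19 (mod 30), not 9.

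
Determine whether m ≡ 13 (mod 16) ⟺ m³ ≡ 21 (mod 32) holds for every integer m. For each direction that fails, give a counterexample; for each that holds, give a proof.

(⇒) This fails: take m = 29. Then 29 ≡ 13 (mod 16), but 29³ = 24389 ≡ 5 (mod 32), not 21.

(⇐) Conversely, the residues r modulo 32 with r³ ≡ 21 (mod 32) are exactly {13}, and each is ≡ 13 (mod 16).

Only the reverse direction holds.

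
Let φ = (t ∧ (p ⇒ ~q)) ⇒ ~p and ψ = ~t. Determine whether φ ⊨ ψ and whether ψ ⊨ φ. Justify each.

(⇒) fails; (⇐) holds.

[⇒] This fails. Under p = F, q = F, t = T, the left side is true but the right side is false.

[⇐] Assume the antecedent. If p is true, the antecedent forces (p = T, q = F, t = F) or (p = T, q = T, t = F), and (t ∧ (p ⇒ ~q)) ⇒ ~p holds there. If p is false, (t ∧ (p ⇒ ~q)) ⇒ ~p reduces to true regardless of the other variables. Either way (t ∧ (p ⇒ ~q)) ⇒ ~p holds.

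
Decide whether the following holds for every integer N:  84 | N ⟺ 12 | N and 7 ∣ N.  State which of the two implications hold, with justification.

The biconditional holds.

(⟸) Suppose 12 ∣ N and 7 ∣ N. Any common multiple of 12 and 7 is a multiple of their lcm; here gcd(12, 7) = 1, so lcm(12, 7) = 12·7 = 84, so 84 ∣ N.

(⟹) If 84 ∣ N, write N = 84q. Since 84 = 7·12, N = 12·(7q), so 12 ∣ N; and since 84 = 12·7, N = 7·(12q), so 7 ∣ N.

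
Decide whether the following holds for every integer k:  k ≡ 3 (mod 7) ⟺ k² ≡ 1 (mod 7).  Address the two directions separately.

(⇒) This fails: take k = 3. Then 3 ≡ 3 (mod 7), but 3² = 9 ≡ 2 (mod 7), not 1.

(⇐) This fails: take k = 1. Then 1² = 1 ≡ 1 (mod 7), yet 1 ≡ 1 (mod 7), not 3.

(⇒) fails and (⇐) fails.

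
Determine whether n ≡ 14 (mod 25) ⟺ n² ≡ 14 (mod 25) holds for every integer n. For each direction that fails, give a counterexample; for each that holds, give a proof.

(⇒) This fails: take n = 14. Then 14 ≡ 14 (mod 25), but 14² = 196 ≡ 21 (mod 25), not 14.

(⇐) This fails: take n = 8. Then 8² = 64 ≡ 14 (mod 25), yet 8 ≡ 8 (mod 25), not 14.

Neither direction holds.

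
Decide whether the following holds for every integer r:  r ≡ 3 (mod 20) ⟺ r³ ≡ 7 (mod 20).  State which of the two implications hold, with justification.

(⇒) Suppose r ≡ 3 (mod 20). Write r = 20j + 3. Then (20j + 3)³ = 8000j³ + 3600j² + 540j + 27 = 20(400j³ + 180j² + 27j + 1) + 7, so r³ ≡ 7 (mod 20).

(⇐) Conversely, suppose r³ ≡ 7 (mod 20). The only residue r in {0, …, 19} with r³ ≡ 7 (mod 20) is r = 3, so r ≡ 3 (mod 20).

Equivalent; both directions hold.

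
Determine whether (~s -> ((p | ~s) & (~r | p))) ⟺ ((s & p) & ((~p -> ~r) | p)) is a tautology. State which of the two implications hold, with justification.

Only the reverse direction holds.

Forward direction. This fails. Under r = F, s = F, p = F, the left side is true but the right side is false.

Converse. Assume the antecedent. If r is true, the antecedent forces (r = T, s = T, p = T), and ~s -> ((p | ~s) & (~r | p)) holds there. If r is false, ~s -> ((p | ~s) & (~r | p)) reduces to true regardless of the other variables. Either way ~s -> ((p | ~s) & (~r | p)) holds.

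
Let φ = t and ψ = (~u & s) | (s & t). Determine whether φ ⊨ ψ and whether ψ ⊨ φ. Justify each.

Both directions fail.

(⟹) This fails. Under t = T, u = F, s = F, the left side is true but the right side is false.

(⟸) This fails. Under t = F, u = F, s = T, the left side is false but the right side is true.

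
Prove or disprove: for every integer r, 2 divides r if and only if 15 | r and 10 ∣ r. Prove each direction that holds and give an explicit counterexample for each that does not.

(⇒) fails; (⇐) holds.

(⟹) This fails: take r = 2. Certainly 2 ∣ 2, but 15 ∤ 2.

(⟸) Suppose 15 ∣ r and 10 ∣ r. Any common multiple of 15 and 10 is a multiple of their lcm; here lcm(15, 10) = 15·10/gcd(15, 10) = 150/5 = 30, so 30 ∣ r. Since 2 ∣ 30, it follows that 2 ∣ r.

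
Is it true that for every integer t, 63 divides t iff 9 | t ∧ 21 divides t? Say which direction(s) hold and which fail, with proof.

Equivalent; both directions hold.

Forward direction. If 63 ∣ t, write t = 63q. Since 63 = 7·9, t = 9·(7q), so 9 ∣ t; and since 63 = 3·21, t = 21·(3q), so 21 ∣ t.

Converse. Suppose 9 ∣ t and 21 ∣ t. Any common multiple of 9 and 21 is a multiple of their lcm; here lcm(9, 21) = 9·21/gcd(9, 21) = 189/3 = 63, so 63 ∣ t.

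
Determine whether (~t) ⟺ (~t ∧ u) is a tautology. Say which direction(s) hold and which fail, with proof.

(⇐) Assume the antecedent. If t is true, the antecedent cannot hold. If t is false, ~t reduces to true regardless of the other variables. Either way ~t holds.

(⇒) This fails. Under t = F, u = F, the left side is true but the right side is false.

Only the converse holds.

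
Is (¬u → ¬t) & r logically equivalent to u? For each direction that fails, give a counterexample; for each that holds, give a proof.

[⇒] This fails. Under r = T, t = F, u = F, the left side is true but the right side is false.

[⇐] This fails. Under r = F, t = F, u = T, the left side is false but the right side is true.

Neither direction holds.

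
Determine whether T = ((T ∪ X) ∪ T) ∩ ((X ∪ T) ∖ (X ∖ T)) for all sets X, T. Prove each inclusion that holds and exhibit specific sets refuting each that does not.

Both inclusions hold; the sets are equal.

Reverse inclusion. Let x ∈ ((T ∪ X) ∪ T) ∩ ((X ∪ T) ∖ (X ∖ T)). Then either x ∈ T and x ∉ X; or x ∈ X ∩ T. In each case x ∈ T, so ((T ∪ X) ∪ T) ∩ ((X ∪ T) ∖ (X ∖ T)) ⊆ T.

Forward inclusion. Let x ∈ T. Then either x ∈ T and x ∉ X; or x ∈ X ∩ T. In each case x ∈ ((T ∪ X) ∪ T) ∩ ((X ∪ T) ∖ (X ∖ T)), so T ⊆ ((T ∪ X) ∪ T) ∩ ((X ∪ T) ∖ (X ∖ T)).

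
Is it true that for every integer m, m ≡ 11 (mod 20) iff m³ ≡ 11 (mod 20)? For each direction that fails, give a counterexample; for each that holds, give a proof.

[⇒] Suppose m ≡ 11 (mod 20). Write m = 20j + 11. Then (20j + 11)³ = 8000j³ + 13200j² + 7260j + 1331 = 20(400j³ + 660j² + 363j + 66) + 11, so m³ ≡ 11 (mod 20).

[⇐] Conversely, suppose m³ ≡ 11 (mod 20). The only residue r in {0, …, 19} with r³ ≡ 11 (mod 20) is r = 11, so m ≡ 11 (mod 20).

Equivalent; both directions hold.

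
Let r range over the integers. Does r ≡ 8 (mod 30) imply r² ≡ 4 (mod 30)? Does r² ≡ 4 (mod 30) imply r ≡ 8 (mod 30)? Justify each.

(⟹) Suppose r ≡ 8 (mod 30). Write r = 30j + 8. Then (30j + 8)² = 900j² + 480j + 64 = 30(30j² + 16j + 2) + 4, so r² ≡ 4 (mod 30).

(⟸) This fails: take r = 2. Then 2² = 4 ≡ 4 (mod 30), yet 2 ≡ 2 (mod 30), not 8.

Not equivalent: only (⇒) holds.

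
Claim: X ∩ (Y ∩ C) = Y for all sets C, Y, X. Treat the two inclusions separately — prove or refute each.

(⊆) holds; (⊇) fails.

(⊆) Let x ∈ X ∩ (Y ∩ C). Then x ∈ C ∩ Y ∩ X, from which x ∈ Y.

(⊇) This inclusion fails. Take C = ∅, Y = {1}, X = ∅; then 1 ∈ Y but 1 ∉ X ∩ (Y ∩ C).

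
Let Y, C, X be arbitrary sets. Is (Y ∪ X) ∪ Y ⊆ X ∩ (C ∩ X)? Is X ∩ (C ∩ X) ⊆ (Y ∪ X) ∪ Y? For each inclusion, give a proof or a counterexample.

The sets are not equal: only the reverse inclusion holds.

(⊆) This inclusion fails. Take Y = {1}, C = ∅, X = ∅; then 1 ∈ (Y ∪ X) ∪ Y but 1 ∉ X ∩ (C ∩ X).

(⊇) Let x ∈ X ∩ (C ∩ X). Then either x ∈ C ∩ X and x ∉ Y; or x ∈ Y ∩ C ∩ X. In each case x ∈ (Y ∪ X) ∪ Y, so X ∩ (C ∩ X) ⊆ (Y ∪ X) ∪ Y.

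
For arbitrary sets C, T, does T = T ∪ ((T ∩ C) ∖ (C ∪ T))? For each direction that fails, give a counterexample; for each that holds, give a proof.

(⟹) Let x ∈ T. Then either x ∈ T and x ∉ C; or x ∈ C ∩ T. In each case x ∈ T ∪ ((T ∩ C) ∖ (C ∪ T)), so T ⊆ T ∪ ((T ∩ C) ∖ (C ∪ T)).

(⟸) Let x ∈ T ∪ ((T ∩ C) ∖ (C ∪ T)). Then either x ∈ T and x ∉ C; or x ∈ C ∩ T. In each case x ∈ T, so T ∪ ((T ∩ C) ∖ (C ∪ T)) ⊆ T.

Both inclusions hold; the sets are equal.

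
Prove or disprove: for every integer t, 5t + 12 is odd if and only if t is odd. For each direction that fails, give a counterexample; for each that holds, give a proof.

(←) Suppose t is odd; write t = 2j + 1. Then 5t + 12 = 5·(2j + 1) + 12 = 2·5j + 17, which is odd.

(→) Suppose 5t + 12 is odd. Since 5 is odd, 5t and t have the same parity, so 5t + 12 ≡ t + 12 (mod 2). As 12 is even, 5t + 12 is odd exactly when t is odd. Thus t is odd.

Both directions hold; the statement is true.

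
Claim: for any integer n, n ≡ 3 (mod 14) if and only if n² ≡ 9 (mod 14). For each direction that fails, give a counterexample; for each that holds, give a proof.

Not equivalent: only (⇒) holds.

(⇐) This fails: take n = 11. Then 11² = 121 ≡ 9 (mod 14), yet 11 ≡ 11 (mod 14), not 3.

(⇒) Suppose n ≡ 3 (mod 14). Write n = 14j + 3. Then (14j + 3)² = 196j² + 84j + 9 = 14(14j² + 6j) + 9, so n² ≡ 9 (mod 14).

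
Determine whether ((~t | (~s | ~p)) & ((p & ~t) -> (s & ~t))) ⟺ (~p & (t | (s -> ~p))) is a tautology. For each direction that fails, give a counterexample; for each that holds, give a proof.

[⇒] This fails. Under p = T, t = T, s = F, the left side is true but the right side is false.

[⇐] Assume the antecedent. If p is true, the antecedent cannot hold. If p is false, the consequent reduces to true regardless of the other variables. Either way the consequent holds.

Only the reverse direction holds.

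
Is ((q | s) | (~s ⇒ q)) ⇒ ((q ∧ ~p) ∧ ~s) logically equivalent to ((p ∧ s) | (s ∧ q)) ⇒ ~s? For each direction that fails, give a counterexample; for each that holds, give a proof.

Not equivalent: only (⇒) holds.

Forward direction. Assume the antecedent. If s is true, the antecedent cannot hold. If s is false, ((p ∧ s) | (s ∧ q)) ⇒ ~s reduces to true regardless of the other variables. Either way ((p ∧ s) | (s ∧ q)) ⇒ ~s holds.

Converse. This fails. Under s = T, q = F, p = F, the left side is false but the right side is true.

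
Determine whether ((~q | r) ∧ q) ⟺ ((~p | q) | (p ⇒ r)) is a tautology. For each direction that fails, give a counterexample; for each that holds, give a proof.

(⇒) holds; (⇐) fails.

[⇒] Assume the antecedent. If r is true, (~p | q) | (p ⇒ r) reduces to true regardless of the other variables. If r is false, the antecedent cannot hold. Either way (~p | q) | (p ⇒ r) holds.

[⇐] This fails. Under r = F, p = F, q = F, the left side is false but the right side is true.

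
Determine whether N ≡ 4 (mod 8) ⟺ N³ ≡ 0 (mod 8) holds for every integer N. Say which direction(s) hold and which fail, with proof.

Forward direction. Suppose N ≡ 4 (mod 8). Write N = 8j + 4. Then (8j + 4)³ = 512j³ + 768j² + 384j + 64 = 8(64j³ + 96j² + 48j + 8) + 0, so N³ ≡ 0 (mod 8).

Converse. This fails: take N = 0. Then 0³ = 0 ≡ 0 (mod 8), yet 0 ≡ 0 (mod 8), not 4.

Only the forward implication holds.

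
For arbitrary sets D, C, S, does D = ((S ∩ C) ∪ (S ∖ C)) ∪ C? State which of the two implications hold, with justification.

(⊆) This inclusion fails. Take D = {1}, C = ∅, S = ∅; then 1 ∈ D but 1 ∉ ((S ∩ C) ∪ (S ∖ C)) ∪ C.

(⊇) This inclusion fails. Take D = ∅, C = {1}, S = ∅; then 1 ∈ ((S ∩ C) ∪ (S ∖ C)) ∪ C but 1 ∉ D.

Neither inclusion holds.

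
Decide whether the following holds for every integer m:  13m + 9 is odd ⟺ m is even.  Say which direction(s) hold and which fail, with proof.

Both directions hold.

(→) Suppose 13m + 9 is odd. Since 13 is odd, 13m and m have the same parity, so 13m + 9 ≡ m + 9 (mod 2). As 9 is odd, 13m + 9 is odd exactly when m is even. Thus m is even.

(←) Conversely, suppose m is even; write m = 2j. Then 13m + 9 = 13·(2j) + 9 = 2·13j + 9, which is odd.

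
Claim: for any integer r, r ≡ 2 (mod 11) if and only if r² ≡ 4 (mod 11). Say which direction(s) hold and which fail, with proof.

(⇒) Suppose r ≡ 2 (mod 11). Write r = 11j + 2. Then (11j + 2)² = 121j² + 44j + 4 = 11(11j² + 4j) + 4, so r² ≡ 4 (mod 11).

(⇐) This fails: take r = 9. Then 9² = 81 ≡ 4 (mod 11), yet 9 ≡ 9 (mod 11), not 2.

(⇒) holds; (⇐) fails.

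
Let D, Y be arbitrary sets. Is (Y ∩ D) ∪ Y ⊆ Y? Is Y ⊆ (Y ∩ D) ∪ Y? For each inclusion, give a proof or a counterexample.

Forward inclusion. Let x ∈ (Y ∩ D) ∪ Y. Then either x ∈ Y and x ∉ D; or x ∈ D ∩ Y. In each case x ∈ Y, so (Y ∩ D) ∪ Y ⊆ Y.

Reverse inclusion. Let x ∈ Y. Then either x ∈ Y and x ∉ D; or x ∈ D ∩ Y. In each case x ∈ (Y ∩ D) ∪ Y, so Y ⊆ (Y ∩ D) ∪ Y.

Both inclusions hold.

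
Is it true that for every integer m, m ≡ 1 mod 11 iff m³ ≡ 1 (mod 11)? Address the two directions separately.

[⇒] Suppose m ≡ 1 mod 11. Write m = 11j + 1. Then (11j + 1)³ = 1331j³ + 363j² + 33j + 1 = 11(121j³ + 33j² + 3j) + 1, so m³ ≡ 1 (mod 11).

[⇐] Conversely, suppose m³ ≡ 1 (mod 11). The only residue r in {0, …, 10} with r³ ≡ 1 (mod 11) is r = 1, so m ≡ 1 (mod 11).

Both directions hold; the statement is true.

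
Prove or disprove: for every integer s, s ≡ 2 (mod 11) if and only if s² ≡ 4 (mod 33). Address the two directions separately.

[⇒] This fails: take s = 24. Then 24 ≡ 2 (mod 11), but 24² = 576 ≡ 15 (mod 33), not 4.

[⇐] This fails: take s = 20. Then 20² = 400 ≡ 4 (mod 33), yet 20 ≡ 9 (mod 11), not 2.

Neither implication holds.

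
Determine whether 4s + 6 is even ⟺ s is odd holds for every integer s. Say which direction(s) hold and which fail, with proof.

(⟹) This fails: take s = 4. Then 4s + 6 = 22, which is even, yet s = 4 is even, not odd.

(⟸) Suppose s is odd. Since 4 is even, 4s is even for every s, so 4s + 6 has the same parity as 6, which is even. Hence 4s + 6 is even.

(⇒) fails; (⇐) holds.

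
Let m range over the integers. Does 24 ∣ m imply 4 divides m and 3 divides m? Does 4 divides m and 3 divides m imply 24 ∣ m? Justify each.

(⇒) holds; (⇐) fails.

Converse. This fails: take m = 12. Both 4 ∣ 12 and 3 ∣ 12, yet 12 is not a multiple of 24 (since 12 = 0·24 + 12), so 24 ∤ 12.

Forward direction. If 24 ∣ m, write m = 24q. Since 24 = 6·4, m = 4·(6q), so 4 ∣ m; and since 24 = 8·3, m = 3·(8q), so 3 ∣ m.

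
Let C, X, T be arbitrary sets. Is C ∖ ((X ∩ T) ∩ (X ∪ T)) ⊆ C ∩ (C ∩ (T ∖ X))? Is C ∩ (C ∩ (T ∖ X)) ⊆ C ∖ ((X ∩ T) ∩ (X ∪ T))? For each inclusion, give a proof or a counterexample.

(⊆) This inclusion fails. Take C = {1}, X = ∅, T = ∅; then 1 ∈ C ∖ ((X ∩ T) ∩ (X ∪ T)) but 1 ∉ C ∩ (C ∩ (T ∖ X)).

(⊇) Let x ∈ C ∩ (C ∩ (T ∖ X)). Then x ∈ C ∩ T and x ∉ X, from which x ∈ C ∖ ((X ∩ T) ∩ (X ∪ T)).

Only the reverse inclusion holds.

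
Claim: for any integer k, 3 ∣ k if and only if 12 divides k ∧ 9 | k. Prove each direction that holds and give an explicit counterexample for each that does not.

Not equivalent: only (⇐) holds.

(→) This fails: take k = 3. Certainly 3 ∣ 3, but 12 ∤ 3.

(←) Suppose 12 ∣ k and 9 ∣ k. Any common multiple of 12 and 9 is a multiple of their lcm; here lcm(12, 9) = 12·9/gcd(12, 9) = 108/3 = 36, so 36 ∣ k. Since 3 ∣ 36, it follows that 3 ∣ k.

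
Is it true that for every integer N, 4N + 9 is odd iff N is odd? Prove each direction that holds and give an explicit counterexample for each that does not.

[⇒] This fails: take N = 0. Then 4N + 9 = 9, which is odd, yet N = 0 is even, not odd.

[⇐] Suppose N is odd. Since 4 is even, 4N is even for every N, so 4N + 9 has the same parity as 9, which is odd. Hence 4N + 9 is odd.

The forward direction fails; the converse holds.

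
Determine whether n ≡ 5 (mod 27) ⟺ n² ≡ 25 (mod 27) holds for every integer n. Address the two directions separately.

The forward direction holds; the converse fails.

Converse. This fails: take n = 22. Then 22² = 484 ≡ 25 (mod 27), yet 22 ≡ 22 (mod 27), not 5.

Forward direction. Suppose n ≡ 5 (mod 27). Write n = 27j + 5. Then (27j + 5)² = 729j² + 270j + 25 = 27(27j² + 10j) + 25, so n² ≡ 25 (mod 27).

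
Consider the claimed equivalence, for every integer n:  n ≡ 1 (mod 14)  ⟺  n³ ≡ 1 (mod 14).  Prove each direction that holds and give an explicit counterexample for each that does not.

The forward direction holds; the converse fails.

(→) Suppose n ≡ 1 (mod 14). Write n = 14j + 1. Then (14j + 1)³ = 2744j³ + 588j² + 42j + 1 = 14(196j³ + 42j² + 3j) + 1, so n³ ≡ 1 (mod 14).

(←) This fails: take n = 9. Then 9³ = 729 ≡ 1 (mod 14), yet 9 ≡ 9 (mod 14), not 1.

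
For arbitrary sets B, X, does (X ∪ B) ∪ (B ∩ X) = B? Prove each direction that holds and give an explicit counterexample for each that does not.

Forward inclusion. This inclusion fails. Take B = ∅, X = {1}; then 1 ∈ (X ∪ B) ∪ (B ∩ X) but 1 ∉ B.

Reverse inclusion. Let x ∈ B. Then either x ∈ B and x ∉ X; or x ∈ B ∩ X. In each case x ∈ (X ∪ B) ∪ (B ∩ X), so B ⊆ (X ∪ B) ∪ (B ∩ X).

Only the reverse inclusion holds.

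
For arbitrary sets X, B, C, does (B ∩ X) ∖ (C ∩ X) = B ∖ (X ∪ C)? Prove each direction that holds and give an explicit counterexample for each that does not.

(⊆) This inclusion fails. Take X = {1}, B = {1}, C = ∅; then 1 ∈ (B ∩ X) ∖ (C ∩ X) but 1 ∉ B ∖ (X ∪ C).

(⊇) This inclusion fails. Take X = ∅, B = {1}, C = ∅; then 1 ∈ B ∖ (X ∪ C) but 1 ∉ (B ∩ X) ∖ (C ∩ X).

Both inclusions fail.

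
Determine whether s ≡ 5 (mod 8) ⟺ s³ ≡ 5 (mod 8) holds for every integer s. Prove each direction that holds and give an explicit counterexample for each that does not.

[⇒] Suppose s ≡ 5 (mod 8). Write s = 8j + 5. Then (8j + 5)³ = 512j³ + 960j² + 600j + 125 = 8(64j³ + 120j² + 75j + 15) + 5, so s³ ≡ 5 (mod 8).

[⇐] Conversely, suppose s³ ≡ 5 (mod 8). The only residue r in {0, …, 7} with r³ ≡ 5 (mod 8) is r = 5, so s ≡ 5 (mod 8).

Both implications hold.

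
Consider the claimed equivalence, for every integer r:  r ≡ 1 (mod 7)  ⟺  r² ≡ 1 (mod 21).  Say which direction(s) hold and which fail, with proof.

(→) This fails: take r = 15. Then 15 ≡ 1 (mod 7), but 15² = 225 ≡ 15 (mod 21), not 1.

(←) This fails: take r = 13. Then 13² = 169 ≡ 1 (mod 21), yet 13 ≡ 6 (mod 7), not 1.

(⇒) fails and (⇐) fails.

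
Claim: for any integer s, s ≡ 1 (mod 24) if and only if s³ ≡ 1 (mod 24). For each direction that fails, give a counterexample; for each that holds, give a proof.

Both directions hold.

Forward direction. Suppose s ≡ 1 (mod 24). Write s = 24j + 1. Then (24j + 1)³ = 13824j³ + 1728j² + 72j + 1 = 24(576j³ + 72j² + 3j) + 1, so s³ ≡ 1 (mod 24).

Converse. Suppose s³ ≡ 1 (mod 24). The only residue r in {0, …, 23} with r³ ≡ 1 (mod 24) is r = 1, so s ≡ 1 (mod 24).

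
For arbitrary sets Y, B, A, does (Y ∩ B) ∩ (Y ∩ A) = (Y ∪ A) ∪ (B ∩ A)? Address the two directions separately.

(⊆) Let x ∈ (Y ∩ B) ∩ (Y ∩ A). Then x ∈ Y ∩ B ∩ A, from which x ∈ (Y ∪ A) ∪ (B ∩ A).

(⊇) This inclusion fails. Take Y = {1}, B = ∅, A = ∅; then 1 ∈ (Y ∪ A) ∪ (B ∩ A) but 1 ∉ (Y ∩ B) ∩ (Y ∩ A).

The sets are not equal: only the forward inclusion holds.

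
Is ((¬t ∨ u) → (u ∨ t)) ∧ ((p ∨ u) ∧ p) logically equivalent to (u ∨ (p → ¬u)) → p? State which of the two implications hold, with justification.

[⇒] Assume the antecedent. If p is true, (u ∨ (p → ¬u)) → p reduces to true regardless of the other variables. If p is false, the antecedent cannot hold. Either way (u ∨ (p → ¬u)) → p holds.

[⇐] This fails. Under p = T, u = F, t = F, the left side is false but the right side is true.

Only the forward implication holds.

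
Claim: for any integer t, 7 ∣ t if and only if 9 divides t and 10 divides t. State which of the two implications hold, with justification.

Neither implication holds.

(⇒) This fails: take t = 7. Certainly 7 ∣ 7, but 9 ∤ 7.

(⇐) This fails: take t = 90. Both 9 ∣ 90 and 10 ∣ 90, yet 90 is not a multiple of 7 (since 90 = 12·7 + 6), so 7 ∤ 90.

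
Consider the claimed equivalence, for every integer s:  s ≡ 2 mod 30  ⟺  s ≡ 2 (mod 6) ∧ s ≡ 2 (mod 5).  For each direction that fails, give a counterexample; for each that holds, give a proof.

Both directions hold; the statement is true.

Converse. If s ≡ 2 (mod 6) and s ≡ 2 (mod 5), then by the Chinese remainder theorem s ≡ 2 (mod 30). This is exactly s ≡ 2 (mod 30).

Forward direction. Suppose s ≡ 2 (mod 30); write s = 30j + 2. Since 6 ∣ 30, reducing mod 6 gives s ≡ 2 (mod 6); since 5 ∣ 30, reducing mod 5 gives s ≡ 2 (mod 5).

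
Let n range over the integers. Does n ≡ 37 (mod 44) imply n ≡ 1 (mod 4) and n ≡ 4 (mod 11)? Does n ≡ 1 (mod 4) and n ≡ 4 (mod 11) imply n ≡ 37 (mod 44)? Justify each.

(→) Suppose n ≡ 37 (mod 44); write n = 44j + 37. Since 4 ∣ 44, reducing mod 4 gives n ≡ 37 ≡ 1 (mod 4); since 11 ∣ 44, reducing mod 11 gives n ≡ 37 ≡ 4 (mod 11).

(←) Conversely, if n ≡ 1 (mod 4) and n ≡ 4 (mod 11), then by the Chinese remainder theorem n ≡ 37 (mod 44). This is exactly n ≡ 37 (mod 44).

Both implications hold.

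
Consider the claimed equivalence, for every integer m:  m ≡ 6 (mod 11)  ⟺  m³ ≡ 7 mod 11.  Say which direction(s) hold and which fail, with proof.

Forward direction. Suppose m ≡ 6 (mod 11). Write m = 11j + 6. Then (11j + 6)³ = 1331j³ + 2178j² + 1188j + 216 = 11(121j³ + 198j² + 108j + 19) + 7, so m³ ≡ 7 (mod 11).

Converse. Suppose m³ ≡ 7 (mod 11). The only residue r in {0, …, 10} with r³ ≡ 7 (mod 11) is r = 6, so m ≡ 6 (mod 11).

Both directions hold; the statement is true.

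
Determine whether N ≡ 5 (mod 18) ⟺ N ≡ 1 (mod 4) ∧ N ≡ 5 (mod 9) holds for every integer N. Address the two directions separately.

[⇒] This fails: N = 23 gives 23 ≡ 5 (mod 18) but 23 ≡ 3 (mod 4), so the conjunction on the right does not hold.

[⇐] Conversely, if N ≡ 1 (mod 4) and N ≡ 5 (mod 9), then by the Chinese remainder theorem N ≡ 5 (mod 36). Since 5 ≡ 5 (mod 18) and 18 ∣ 36, we get N ≡ 5 (mod 18).

Only the converse holds.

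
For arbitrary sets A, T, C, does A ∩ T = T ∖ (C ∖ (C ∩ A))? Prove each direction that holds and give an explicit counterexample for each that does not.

(⊆) Let x ∈ A ∩ T. Then either x ∈ A ∩ T and x ∉ C; or x ∈ A ∩ T ∩ C. In each case x ∈ T ∖ (C ∖ (C ∩ A)), so A ∩ T ⊆ T ∖ (C ∖ (C ∩ A)).

(⊇) This inclusion fails. Take A = ∅, T = {1}, C = ∅; then 1 ∈ T ∖ (C ∖ (C ∩ A)) but 1 ∉ A ∩ T.

(⊆) holds; (⊇) fails.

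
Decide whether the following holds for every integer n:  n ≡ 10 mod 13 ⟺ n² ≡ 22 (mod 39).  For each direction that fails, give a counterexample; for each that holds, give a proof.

Neither implication holds.

(→) This fails: take n = 36. Then 36 ≡ 10 (mod 13), but 36² = 1296 ≡ 9 (mod 39), not 22.

(←) This fails: take n = 16. Then 16² = 256 ≡ 22 (mod 39), yet 16 ≡ 3 (mod 13), not 10.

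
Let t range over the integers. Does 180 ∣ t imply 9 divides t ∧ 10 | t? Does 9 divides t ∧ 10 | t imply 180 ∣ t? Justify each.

Only the forward implication holds.

(⇒) If 180 ∣ t, write t = 180q. Since 180 = 20·9, t = 9·(20q), so 9 ∣ t; and since 180 = 18·10, t = 10·(18q), so 10 ∣ t.

(⇐) This fails: take t = 90. Both 9 ∣ 90 and 10 ∣ 90, yet 90 is not a multiple of 180 (since 90 = 0·180 + 90), so 180 ∤ 90.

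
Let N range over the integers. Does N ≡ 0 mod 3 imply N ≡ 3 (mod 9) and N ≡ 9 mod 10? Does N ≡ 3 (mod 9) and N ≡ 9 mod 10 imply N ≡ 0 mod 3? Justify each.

(⟹) This fails: N = 0 gives 0 ≡ 0 (mod 3) but 0 ≡ 0 (mod 9), so the conjunction on the right does not hold.

(⟸) Conversely, if N ≡ 3 (mod 9) and N ≡ 9 (mod 10), then by the Chinese remainder theorem N ≡ 39 (mod 90). Since 39 ≡ 0 (mod 3) and 3 ∣ 90, we get N ≡ 0 (mod 3).

Not equivalent: only (⇐) holds.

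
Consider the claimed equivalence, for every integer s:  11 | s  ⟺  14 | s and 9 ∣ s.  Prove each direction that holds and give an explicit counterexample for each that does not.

Both directions fail.

(⟹) This fails: take s = 11. Certainly 11 ∣ 11, but 14 ∤ 11.

(⟸) This fails: take s = 126. Both 14 ∣ 126 and 9 ∣ 126, yet 126 is not a multiple of 11 (since 126 = 11·11 + 5), so 11 ∤ 126.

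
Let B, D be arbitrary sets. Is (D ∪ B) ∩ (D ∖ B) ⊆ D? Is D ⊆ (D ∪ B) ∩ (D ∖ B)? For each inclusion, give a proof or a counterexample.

Only the forward inclusion holds.

Forward inclusion. Let x ∈ (D ∪ B) ∩ (D ∖ B). Then x ∈ D and x ∉ B, from which x ∈ D.

Reverse inclusion. This inclusion fails. Take B = {1}, D = {1}; then 1 ∈ D but 1 ∉ (D ∪ B) ∩ (D ∖ B).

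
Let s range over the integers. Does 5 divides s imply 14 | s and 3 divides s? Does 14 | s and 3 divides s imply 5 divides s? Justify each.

(⇒) This fails: take s = 5. Certainly 5 ∣ 5, but 14 ∤ 5.

(⇐) This fails: take s = 42. Both 14 ∣ 42 and 3 ∣ 42, yet 42 is not a multiple of 5 (since 42 = 8·5 + 2), so 5 ∤ 42.

Neither implication holds.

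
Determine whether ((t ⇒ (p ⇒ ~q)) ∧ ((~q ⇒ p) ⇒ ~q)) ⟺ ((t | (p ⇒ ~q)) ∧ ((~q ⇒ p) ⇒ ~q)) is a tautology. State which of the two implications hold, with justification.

(⇐) Assume the antecedent. If t is true, the antecedent forces (t = T, q = F, p = F) or (t = T, q = F, p = T), and the consequent holds there. If t is false, the antecedent forces (t = F, q = F, p = F) or (t = F, q = F, p = T), and the consequent holds there. Either way the consequent holds.

(⇒) Assume the antecedent. If t is true, the antecedent forces (t = T, q = F, p = F) or (t = T, q = F, p = T), and the consequent holds there. If t is false, the antecedent forces (t = F, q = F, p = F) or (t = F, q = F, p = T), and the consequent holds there. Either way the consequent holds.

Equivalent; both directions hold.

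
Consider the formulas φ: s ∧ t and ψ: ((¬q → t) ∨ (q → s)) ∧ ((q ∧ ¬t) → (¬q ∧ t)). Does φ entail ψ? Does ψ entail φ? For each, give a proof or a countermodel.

Not equivalent: only (⇒) holds.

[⇒] Assume the antecedent. If q is true, the antecedent forces (q = T, t = T, s = T), and the consequent holds there. If q is false, the consequent reduces to true regardless of the other variables. Either way the consequent holds.

[⇐] This fails. Under q = F, t = F, s = F, the left side is false but the right side is true.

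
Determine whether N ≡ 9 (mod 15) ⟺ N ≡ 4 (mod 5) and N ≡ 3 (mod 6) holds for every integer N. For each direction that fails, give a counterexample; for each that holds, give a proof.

Only the reverse direction holds.

Forward direction. This fails: N = 24 gives 24 ≡ 9 (mod 15) but 24 ≡ 0 (mod 6), so the conjunction on the right does not hold.

Converse. If N ≡ 4 (mod 5) and N ≡ 3 (mod 6), then by the Chinese remainder theorem N ≡ 9 (mod 30). Since 9 ≡ 9 (mod 15) and 15 ∣ 30, we get N ≡ 9 (mod 15).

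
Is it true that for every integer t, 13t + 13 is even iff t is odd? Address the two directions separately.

[⇒] Suppose 13t + 13 is even. Since 13 is odd, 13t and t have the same parity, so 13t + 13 ≡ t + 13 (mod 2). As 13 is odd, 13t + 13 is even exactly when t is odd. Thus t is odd.

[⇐] Conversely, suppose t is odd; write t = 2j + 1. Then 13t + 13 = 13·(2j + 1) + 13 = 2·13j + 26, which is even.

Both implications hold.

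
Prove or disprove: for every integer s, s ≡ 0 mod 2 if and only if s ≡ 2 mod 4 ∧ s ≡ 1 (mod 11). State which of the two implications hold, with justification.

Only the reverse direction holds.

Converse. If s ≡ 2 (mod 4) and s ≡ 1 (mod 11), then by the Chinese remainder theorem s ≡ 34 (mod 44). Since 34 ≡ 0 (mod 2) and 2 ∣ 44, we get s ≡ 0 (mod 2).

Forward direction. This fails: s = 0 gives 0 ≡ 0 (mod 2) but 0 ≡ 0 (mod 4), so the conjunction on the right does not hold.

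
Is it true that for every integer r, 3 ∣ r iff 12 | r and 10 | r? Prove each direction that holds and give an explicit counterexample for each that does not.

Forward direction. This fails: take r = 3. Certainly 3 ∣ 3, but 12 ∤ 3.

Converse. Suppose 12 ∣ r and 10 ∣ r. Any common multiple of 12 and 10 is a multiple of their lcm; here lcm(12, 10) = 12·10/gcd(12, 10) = 120/2 = 60, so 60 ∣ r. Since 3 ∣ 60, it follows that 3 ∣ r.

The forward direction fails; the converse holds.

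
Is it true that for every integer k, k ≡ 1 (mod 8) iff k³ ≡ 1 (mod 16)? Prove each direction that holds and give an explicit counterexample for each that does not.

(←) The residues r modulo 16 with r³ ≡ 1 (mod 16) are exactly {1}, and each is ≡ 1 (mod 8).

(→) This fails: take k = 9. Then 9 ≡ 1 (mod 8), but 9³ = 729 ≡ 9 (mod 16), not 1.

(⇒) fails; (⇐) holds.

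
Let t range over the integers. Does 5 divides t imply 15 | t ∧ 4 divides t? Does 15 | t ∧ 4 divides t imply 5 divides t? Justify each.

(→) This fails: take t = 5. Certainly 5 ∣ 5, but 15 ∤ 5.

(←) Suppose 15 ∣ t and 4 ∣ t. Any common multiple of 15 and 4 is a multiple of their lcm; here gcd(15, 4) = 1, so lcm(15, 4) = 15·4 = 60, so 60 ∣ t. Since 5 ∣ 60, it follows that 5 ∣ t.

(⇒) fails; (⇐) holds.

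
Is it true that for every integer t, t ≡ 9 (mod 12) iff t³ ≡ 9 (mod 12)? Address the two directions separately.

(⟸) Suppose t³ ≡ 9 (mod 12). The only residue r in {0, …, 11} with r³ ≡ 9 (mod 12) is r = 9, so t ≡ 9 (mod 12).

(⟹) Suppose t ≡ 9 (mod 12). Write t = 12j + 9. Then (12j + 9)³ = 1728j³ + 3888j² + 2916j + 729 = 12(144j³ + 324j² + 243j + 60) + 9, so t³ ≡ 9 (mod 12).

Both directions hold.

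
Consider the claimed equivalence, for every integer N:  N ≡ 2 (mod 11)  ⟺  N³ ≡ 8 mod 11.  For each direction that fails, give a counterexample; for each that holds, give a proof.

Both directions hold; the statement is true.

[⇒] Suppose N ≡ 2 (mod 11). Write N = 11j + 2. Then (11j + 2)³ = 1331j³ + 726j² + 132j + 8 = 11(121j³ + 66j² + 12j) + 8, so N³ ≡ 8 (mod 11).

[⇐] Conversely, suppose N³ ≡ 8 (mod 11). The only residue r in {0, …, 10} with r³ ≡ 8 (mod 11) is r = 2, so N ≡ 2 (mod 11).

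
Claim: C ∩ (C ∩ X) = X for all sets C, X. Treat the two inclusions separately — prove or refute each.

(⊆) holds; (⊇) fails.

Forward inclusion. Let x ∈ C ∩ (C ∩ X). Then x ∈ C ∩ X, from which x ∈ X.

Reverse inclusion. This inclusion fails. Take C = ∅, X = {1}; then 1 ∈ X but 1 ∉ C ∩ (C ∩ X).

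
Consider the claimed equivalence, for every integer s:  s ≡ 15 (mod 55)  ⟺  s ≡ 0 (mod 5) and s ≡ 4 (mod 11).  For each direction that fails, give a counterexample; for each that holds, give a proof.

(→) Suppose s ≡ 15 (mod 55); write s = 55j + 15. Since 5 ∣ 55, reducing mod 5 gives s ≡ 15 ≡ 0 (mod 5); since 11 ∣ 55, reducing mod 11 gives s ≡ 15 ≡ 4 (mod 11).

(←) Conversely, if s ≡ 0 (mod 5) and s ≡ 4 (mod 11), then by the Chinese remainder theorem s ≡ 15 (mod 55). This is exactly s ≡ 15 (mod 55).

Both directions hold.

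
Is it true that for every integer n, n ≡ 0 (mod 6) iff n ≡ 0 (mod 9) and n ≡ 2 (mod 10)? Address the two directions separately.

Only the converse holds.

(⟹) This fails: n = 0 gives 0 ≡ 0 (mod 6) but 0 ≡ 0 (mod 10), so the conjunction on the right does not hold.

(⟸) Conversely, if n ≡ 0 (mod 9) and n ≡ 2 (mod 10), then by the Chinese remainder theorem n ≡ 72 (mod 90). Since 72 ≡ 0 (mod 6) and 6 ∣ 90, we get n ≡ 0 (mod 6).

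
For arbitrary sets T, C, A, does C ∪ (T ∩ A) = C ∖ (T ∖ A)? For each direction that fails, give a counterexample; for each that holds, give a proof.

Forward inclusion. This inclusion fails. Take T = {1}, C = {1}, A = ∅; then 1 ∈ C ∪ (T ∩ A) but 1 ∉ C ∖ (T ∖ A).

Reverse inclusion. Let x ∈ C ∖ (T ∖ A). Then either x ∈ C and x ∉ T, A; or x ∈ C ∩ A and x ∉ T; or x ∈ T ∩ C ∩ A. In each case x ∈ C ∪ (T ∩ A), so C ∖ (T ∖ A) ⊆ C ∪ (T ∩ A).

The sets are not equal: only the reverse inclusion holds.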